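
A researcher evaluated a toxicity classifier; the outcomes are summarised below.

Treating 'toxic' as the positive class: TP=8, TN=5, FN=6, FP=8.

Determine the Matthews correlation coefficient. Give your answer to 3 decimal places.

MCC = (TP·TN − FP·FN) / √((TP+FP)(TP+FN)(TN+FP)(TN+FN))
Numerator = 8·5 − 8·6 = -8
Denominator = √(16·14·13·11) = √32032 = 178.9749
MCC = -8 / 178.9749 = -0.045

-0.045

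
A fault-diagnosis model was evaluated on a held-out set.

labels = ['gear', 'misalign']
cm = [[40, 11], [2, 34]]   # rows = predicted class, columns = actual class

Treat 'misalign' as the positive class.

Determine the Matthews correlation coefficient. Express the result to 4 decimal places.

0.7183

MCC = (TP·TN − FP·FN) / √((TP+FP)(TP+FN)(TN+FP)(TN+FN))
Numerator = 34·40 − 2·11 = 1338
Denominator = √(36·45·42·51) = √3470040 = 1862.8043
MCC = 1338 / 1862.8043 = 0.7183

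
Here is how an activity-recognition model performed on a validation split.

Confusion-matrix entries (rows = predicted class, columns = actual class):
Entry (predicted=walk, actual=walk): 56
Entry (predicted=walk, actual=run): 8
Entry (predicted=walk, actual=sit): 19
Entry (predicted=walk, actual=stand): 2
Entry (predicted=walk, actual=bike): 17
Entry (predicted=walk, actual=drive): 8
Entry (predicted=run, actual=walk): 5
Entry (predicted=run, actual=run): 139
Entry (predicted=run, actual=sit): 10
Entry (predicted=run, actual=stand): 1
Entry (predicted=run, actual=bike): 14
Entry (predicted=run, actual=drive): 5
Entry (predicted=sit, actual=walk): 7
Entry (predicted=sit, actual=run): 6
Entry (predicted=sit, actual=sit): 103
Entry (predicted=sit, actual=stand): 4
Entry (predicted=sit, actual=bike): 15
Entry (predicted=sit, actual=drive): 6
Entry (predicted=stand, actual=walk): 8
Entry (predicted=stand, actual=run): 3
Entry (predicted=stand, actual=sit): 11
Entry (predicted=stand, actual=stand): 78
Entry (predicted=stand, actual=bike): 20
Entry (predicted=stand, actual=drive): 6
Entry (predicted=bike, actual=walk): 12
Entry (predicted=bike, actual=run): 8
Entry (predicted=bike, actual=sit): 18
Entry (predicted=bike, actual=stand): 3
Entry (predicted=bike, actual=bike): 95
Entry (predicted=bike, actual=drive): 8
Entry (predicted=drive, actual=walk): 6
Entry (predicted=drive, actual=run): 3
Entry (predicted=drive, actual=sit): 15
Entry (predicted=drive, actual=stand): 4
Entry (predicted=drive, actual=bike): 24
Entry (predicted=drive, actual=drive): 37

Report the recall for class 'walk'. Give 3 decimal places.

0.596

Treat 'walk' as positive and all other classes as negative.
recall = TP/(TP+FN).
walk: TP=56, FN=5+7+8+12+6=38 → 56/94 = 0.5957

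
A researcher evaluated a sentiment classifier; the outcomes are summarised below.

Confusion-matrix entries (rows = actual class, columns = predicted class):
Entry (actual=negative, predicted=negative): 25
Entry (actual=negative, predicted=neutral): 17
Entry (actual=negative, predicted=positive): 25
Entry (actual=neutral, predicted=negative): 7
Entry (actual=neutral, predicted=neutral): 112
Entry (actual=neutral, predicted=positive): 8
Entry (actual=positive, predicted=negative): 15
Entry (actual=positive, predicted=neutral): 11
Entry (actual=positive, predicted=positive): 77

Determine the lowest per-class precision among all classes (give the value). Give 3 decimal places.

0.532

Per-class precision (TP/(TP+FP)):
  negative: TP=25, FP=7+15=22 → 25/47 = 0.5319
  neutral: TP=112, FP=17+11=28 → 112/140 = 0.8000
  positive: TP=77, FP=25+8=33 → 77/110 = 0.7000
Lowest is class 'negative' with precision = 0.532.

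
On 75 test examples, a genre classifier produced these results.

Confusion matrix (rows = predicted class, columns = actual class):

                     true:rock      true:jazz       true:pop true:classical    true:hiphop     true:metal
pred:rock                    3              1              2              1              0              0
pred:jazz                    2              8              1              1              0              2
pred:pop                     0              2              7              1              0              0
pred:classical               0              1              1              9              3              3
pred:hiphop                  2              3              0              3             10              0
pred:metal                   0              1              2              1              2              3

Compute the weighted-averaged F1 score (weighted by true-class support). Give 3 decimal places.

Per-class F1 score (2·TP/(2·TP+FP+FN)):
  rock: TP=3, FP=1+2+1+0+0=4, FN=2+0+0+2+0=4 → 6/14 = 0.4286
  jazz: TP=8, FP=2+1+1+0+2=6, FN=1+2+1+3+1=8 → 16/30 = 0.5333
  pop: TP=7, FP=0+2+1+0+0=3, FN=2+1+1+0+2=6 → 14/23 = 0.6087
  classical: TP=9, FP=0+1+1+3+3=8, FN=1+1+1+3+1=7 → 18/33 = 0.5455
  hiphop: TP=10, FP=2+3+0+3+0=8, FN=0+0+0+3+2=5 → 20/33 = 0.6061
  metal: TP=3, FP=0+1+2+1+2=6, FN=0+2+0+3+0=5 → 6/17 = 0.3529
Weighted-F1 score = Σ (supportᵢ/N)·F1 scoreᵢ with N=75: (7/75)·0.4286 + (16/75)·0.5333 + (13/75)·0.6087 + (16/75)·0.5455 + (15/75)·0.6061 + (8/75)·0.3529 = 0.535

0.535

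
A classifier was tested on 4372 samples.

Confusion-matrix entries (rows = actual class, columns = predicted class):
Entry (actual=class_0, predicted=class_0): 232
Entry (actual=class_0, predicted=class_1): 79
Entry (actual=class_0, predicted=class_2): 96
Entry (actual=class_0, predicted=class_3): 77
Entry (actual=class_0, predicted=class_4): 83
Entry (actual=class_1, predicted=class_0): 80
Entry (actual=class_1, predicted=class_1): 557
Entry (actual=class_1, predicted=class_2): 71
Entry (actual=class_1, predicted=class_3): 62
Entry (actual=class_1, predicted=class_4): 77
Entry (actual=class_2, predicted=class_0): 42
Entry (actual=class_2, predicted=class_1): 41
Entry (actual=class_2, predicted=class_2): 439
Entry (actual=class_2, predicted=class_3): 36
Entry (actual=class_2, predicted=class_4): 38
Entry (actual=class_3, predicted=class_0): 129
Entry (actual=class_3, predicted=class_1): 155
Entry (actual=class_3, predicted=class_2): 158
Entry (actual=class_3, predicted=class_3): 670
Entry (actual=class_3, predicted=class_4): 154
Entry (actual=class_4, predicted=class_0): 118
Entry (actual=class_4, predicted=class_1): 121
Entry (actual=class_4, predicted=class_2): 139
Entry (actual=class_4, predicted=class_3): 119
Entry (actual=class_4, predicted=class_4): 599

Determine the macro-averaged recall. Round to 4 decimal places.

0.5758

Per-class recall (TP/(TP+FN)):
  class_0: TP=232, FN=79+96+77+83=335 → 232/567 = 0.40917
  class_1: TP=557, FN=80+71+62+77=290 → 557/847 = 0.65762
  class_2: TP=439, FN=42+41+36+38=157 → 439/596 = 0.73658
  class_3: TP=670, FN=129+155+158+154=596 → 670/1266 = 0.52923
  class_4: TP=599, FN=118+121+139+119=497 → 599/1096 = 0.54653
Macro-recall = mean = (0.40917 + 0.65762 + 0.73658 + 0.52923 + 0.54653) / 5 = 0.5758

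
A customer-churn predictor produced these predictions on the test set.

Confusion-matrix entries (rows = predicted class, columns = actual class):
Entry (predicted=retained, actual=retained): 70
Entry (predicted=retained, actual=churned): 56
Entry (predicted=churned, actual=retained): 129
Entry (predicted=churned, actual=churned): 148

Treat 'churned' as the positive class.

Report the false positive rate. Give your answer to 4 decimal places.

FPR = FP/(FP+TN) = 129/(129+70) = 0.6482

0.6482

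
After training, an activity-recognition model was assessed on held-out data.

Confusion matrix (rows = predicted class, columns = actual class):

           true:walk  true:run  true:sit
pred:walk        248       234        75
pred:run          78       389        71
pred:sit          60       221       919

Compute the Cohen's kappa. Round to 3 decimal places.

Observed agreement pₒ = trace/N = 1556/2295 = 0.6780
Expected agreement pₑ = Σ (rowᵢ·colᵢ)/N² = (386·557 + 844·538 + 1065·1200)/2295² = 0.3697
κ = (pₒ − pₑ)/(1 − pₑ) = (0.6780 − 0.3697)/(1 − 0.3697) = 0.489

0.489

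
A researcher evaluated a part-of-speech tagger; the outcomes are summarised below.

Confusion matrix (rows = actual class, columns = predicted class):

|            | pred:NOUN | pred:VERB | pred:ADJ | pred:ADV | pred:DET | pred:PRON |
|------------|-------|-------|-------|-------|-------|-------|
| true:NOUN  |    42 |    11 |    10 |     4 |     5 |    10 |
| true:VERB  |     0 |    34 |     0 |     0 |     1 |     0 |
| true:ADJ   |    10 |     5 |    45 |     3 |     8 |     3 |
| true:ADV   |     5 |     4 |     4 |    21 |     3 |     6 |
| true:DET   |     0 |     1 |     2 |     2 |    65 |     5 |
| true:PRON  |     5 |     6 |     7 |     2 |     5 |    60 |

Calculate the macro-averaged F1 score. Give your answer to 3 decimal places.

0.666

Per-class F1 score (2·TP/(2·TP+FP+FN)):
  NOUN: TP=42, FP=0+10+5+0+5=20, FN=11+10+4+5+10=40 → 84/144 = 0.5833
  VERB: TP=34, FP=11+5+4+1+6=27, FN=0+0+0+1+0=1 → 68/96 = 0.7083
  ADJ: TP=45, FP=10+0+4+2+7=23, FN=10+5+3+8+3=29 → 90/142 = 0.6338
  ADV: TP=21, FP=4+0+3+2+2=11, FN=5+4+4+3+6=22 → 42/75 = 0.5600
  DET: TP=65, FP=5+1+8+3+5=22, FN=0+1+2+2+5=10 → 130/162 = 0.8025
  PRON: TP=60, FP=10+0+3+6+5=24, FN=5+6+7+2+5=25 → 120/169 = 0.7101
Macro-F1 score = mean = (0.5833 + 0.7083 + 0.6338 + 0.5600 + 0.8025 + 0.7101) / 6 = 0.666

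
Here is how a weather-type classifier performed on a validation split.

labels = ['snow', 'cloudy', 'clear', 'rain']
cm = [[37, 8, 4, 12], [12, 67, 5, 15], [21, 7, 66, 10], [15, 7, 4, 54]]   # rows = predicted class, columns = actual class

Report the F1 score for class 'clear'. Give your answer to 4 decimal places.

F1 score = 2·TP/(2·TP+FP+FN).
clear: TP=66, FP=21+7+10=38, FN=4+5+4=13 → 132/183 = 0.72131

0.7213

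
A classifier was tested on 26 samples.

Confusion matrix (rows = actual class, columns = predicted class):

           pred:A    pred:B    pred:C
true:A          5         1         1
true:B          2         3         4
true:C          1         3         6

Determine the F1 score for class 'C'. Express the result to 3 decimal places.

0.571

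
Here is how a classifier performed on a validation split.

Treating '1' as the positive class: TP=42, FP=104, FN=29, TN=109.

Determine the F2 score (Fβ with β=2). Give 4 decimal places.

Fβ = (1+β²)·TP / ((1+β²)·TP + β²·FN + FP), with β²=4
= 5·42 / (5·42 + 4·29 + 104) = 0.4884

0.4884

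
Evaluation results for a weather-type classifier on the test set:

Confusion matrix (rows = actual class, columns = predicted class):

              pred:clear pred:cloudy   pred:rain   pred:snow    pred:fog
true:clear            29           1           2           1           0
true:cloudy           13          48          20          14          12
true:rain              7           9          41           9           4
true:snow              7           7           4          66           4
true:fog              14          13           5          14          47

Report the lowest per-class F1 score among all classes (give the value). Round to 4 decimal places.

0.5189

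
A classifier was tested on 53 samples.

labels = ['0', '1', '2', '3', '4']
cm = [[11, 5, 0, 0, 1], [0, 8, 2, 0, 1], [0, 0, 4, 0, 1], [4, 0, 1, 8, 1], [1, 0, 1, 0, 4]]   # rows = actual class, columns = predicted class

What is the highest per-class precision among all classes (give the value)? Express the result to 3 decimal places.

1.000

Per-class precision (TP/(TP+FP)):
  0: TP=11, FP=0+0+4+1=5 → 11/16 = 0.6875
  1: TP=8, FP=5+0+0+0=5 → 8/13 = 0.6154
  2: TP=4, FP=0+2+1+1=4 → 4/8 = 0.5000
  3: TP=8, FP=0+0+0+0=0 → 8/8 = 1.0000
  4: TP=4, FP=1+1+1+1=4 → 4/8 = 0.5000
Highest is class '3' with precision = 1.000.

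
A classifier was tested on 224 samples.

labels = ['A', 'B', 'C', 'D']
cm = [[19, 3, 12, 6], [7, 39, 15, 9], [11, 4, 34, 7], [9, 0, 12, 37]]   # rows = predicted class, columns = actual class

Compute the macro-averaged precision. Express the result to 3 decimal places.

0.569

Per-class precision (TP/(TP+FP)):
  A: TP=19, FP=3+12+6=21 → 19/40 = 0.4750
  B: TP=39, FP=7+15+9=31 → 39/70 = 0.5571
  C: TP=34, FP=11+4+7=22 → 34/56 = 0.6071
  D: TP=37, FP=9+0+12=21 → 37/58 = 0.6379
Macro-precision = mean = (0.4750 + 0.5571 + 0.6071 + 0.6379) / 4 = 0.569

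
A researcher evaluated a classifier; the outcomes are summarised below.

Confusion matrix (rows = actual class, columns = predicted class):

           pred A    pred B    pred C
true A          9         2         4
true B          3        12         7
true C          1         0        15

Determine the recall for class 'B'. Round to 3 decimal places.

0.545

One-vs-rest for 'B': TP = diagonal; FP = other classes predicted 'B'; FN = 'B' predicted as other.
recall = TP/(TP+FN).
B: TP=12, FN=3+7=10 → 12/22 = 0.5455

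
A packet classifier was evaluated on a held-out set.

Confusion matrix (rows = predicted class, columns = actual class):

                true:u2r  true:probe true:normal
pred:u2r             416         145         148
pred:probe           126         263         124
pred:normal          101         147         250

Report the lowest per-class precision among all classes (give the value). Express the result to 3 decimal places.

Per-class precision (TP/(TP+FP)):
  u2r: TP=416, FP=145+148=293 → 416/709 = 0.5867
  probe: TP=263, FP=126+124=250 → 263/513 = 0.5127
  normal: TP=250, FP=101+147=248 → 250/498 = 0.5020
Lowest is class 'normal' with precision = 0.502.

0.502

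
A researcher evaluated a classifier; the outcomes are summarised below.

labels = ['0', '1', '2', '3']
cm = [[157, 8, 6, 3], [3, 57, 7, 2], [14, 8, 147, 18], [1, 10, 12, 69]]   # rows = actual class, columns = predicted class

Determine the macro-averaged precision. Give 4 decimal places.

0.7971

Per-class precision (TP/(TP+FP)):
  0: TP=157, FP=3+14+1=18 → 157/175 = 0.89714
  1: TP=57, FP=8+8+10=26 → 57/83 = 0.68675
  2: TP=147, FP=6+7+12=25 → 147/172 = 0.85465
  3: TP=69, FP=3+2+18=23 → 69/92 = 0.75000
Macro-precision = mean = (0.89714 + 0.68675 + 0.85465 + 0.75000) / 4 = 0.7971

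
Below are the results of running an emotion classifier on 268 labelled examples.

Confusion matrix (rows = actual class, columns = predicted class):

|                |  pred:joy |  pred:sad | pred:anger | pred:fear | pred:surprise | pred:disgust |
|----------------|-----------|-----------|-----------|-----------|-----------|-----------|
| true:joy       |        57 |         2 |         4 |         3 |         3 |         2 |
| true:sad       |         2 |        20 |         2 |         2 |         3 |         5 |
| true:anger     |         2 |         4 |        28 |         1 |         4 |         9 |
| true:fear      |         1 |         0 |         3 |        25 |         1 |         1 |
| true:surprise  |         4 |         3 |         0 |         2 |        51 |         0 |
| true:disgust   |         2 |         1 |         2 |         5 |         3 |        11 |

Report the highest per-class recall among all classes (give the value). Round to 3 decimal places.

Per-class recall (TP/(TP+FN)):
  joy: TP=57, FN=2+4+3+3+2=14 → 57/71 = 0.8028
  sad: TP=20, FN=2+2+2+3+5=14 → 20/34 = 0.5882
  anger: TP=28, FN=2+4+1+4+9=20 → 28/48 = 0.5833
  fear: TP=25, FN=1+0+3+1+1=6 → 25/31 = 0.8065
  surprise: TP=51, FN=4+3+0+2+0=9 → 51/60 = 0.8500
  disgust: TP=11, FN=2+1+2+5+3=13 → 11/24 = 0.4583
Highest is class 'surprise' with recall = 0.850.

0.850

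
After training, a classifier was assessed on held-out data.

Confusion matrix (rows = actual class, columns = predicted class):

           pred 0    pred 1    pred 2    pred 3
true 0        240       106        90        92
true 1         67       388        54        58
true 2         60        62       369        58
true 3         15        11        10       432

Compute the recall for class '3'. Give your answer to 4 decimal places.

0.9231

One-vs-rest for '3': TP = diagonal; FP = other classes predicted '3'; FN = '3' predicted as other.
recall = TP/(TP+FN).
3: TP=432, FN=15+11+10=36 → 432/468 = 0.92308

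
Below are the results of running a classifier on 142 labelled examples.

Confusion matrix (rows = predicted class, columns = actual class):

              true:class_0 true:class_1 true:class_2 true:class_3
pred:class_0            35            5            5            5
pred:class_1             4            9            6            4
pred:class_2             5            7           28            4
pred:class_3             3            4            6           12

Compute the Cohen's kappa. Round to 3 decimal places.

Observed agreement pₒ = trace/N = 84/142 = 0.5915
Expected agreement pₑ = Σ (rowᵢ·colᵢ)/N² = (47·50 + 25·23 + 45·44 + 25·25)/142² = 0.2743
κ = (pₒ − pₑ)/(1 − pₑ) = (0.5915 − 0.2743)/(1 − 0.2743) = 0.437

0.437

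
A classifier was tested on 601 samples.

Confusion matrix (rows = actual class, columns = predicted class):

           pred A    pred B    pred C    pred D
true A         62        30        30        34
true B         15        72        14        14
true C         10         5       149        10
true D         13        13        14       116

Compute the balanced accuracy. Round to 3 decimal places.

0.656

Balanced accuracy = mean of per-class recall.
  A: recall = 62/156 = 0.3974
  B: recall = 72/115 = 0.6261
  C: recall = 149/174 = 0.8563
  D: recall = 116/156 = 0.7436
Mean = (0.3974 + 0.6261 + 0.8563 + 0.7436) / 4 = 0.656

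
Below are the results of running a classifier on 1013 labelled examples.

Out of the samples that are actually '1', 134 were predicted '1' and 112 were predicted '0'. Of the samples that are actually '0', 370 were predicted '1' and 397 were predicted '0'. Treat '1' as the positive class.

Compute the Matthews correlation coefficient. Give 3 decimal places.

0.053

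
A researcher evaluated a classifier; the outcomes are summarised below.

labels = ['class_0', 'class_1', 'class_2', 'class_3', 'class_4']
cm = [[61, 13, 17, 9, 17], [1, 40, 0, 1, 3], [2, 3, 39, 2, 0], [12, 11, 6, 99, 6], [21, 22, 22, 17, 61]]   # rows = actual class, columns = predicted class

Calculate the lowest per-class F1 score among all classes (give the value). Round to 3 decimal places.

0.530

Per-class F1 score (2·TP/(2·TP+FP+FN)):
  class_0: TP=61, FP=1+2+12+21=36, FN=13+17+9+17=56 → 122/214 = 0.5701
  class_1: TP=40, FP=13+3+11+22=49, FN=1+0+1+3=5 → 80/134 = 0.5970
  class_2: TP=39, FP=17+0+6+22=45, FN=2+3+2+0=7 → 78/130 = 0.6000
  class_3: TP=99, FP=9+1+2+17=29, FN=12+11+6+6=35 → 198/262 = 0.7557
  class_4: TP=61, FP=17+3+0+6=26, FN=21+22+22+17=82 → 122/230 = 0.5304
Lowest is class 'class_4' with F1 score = 0.530.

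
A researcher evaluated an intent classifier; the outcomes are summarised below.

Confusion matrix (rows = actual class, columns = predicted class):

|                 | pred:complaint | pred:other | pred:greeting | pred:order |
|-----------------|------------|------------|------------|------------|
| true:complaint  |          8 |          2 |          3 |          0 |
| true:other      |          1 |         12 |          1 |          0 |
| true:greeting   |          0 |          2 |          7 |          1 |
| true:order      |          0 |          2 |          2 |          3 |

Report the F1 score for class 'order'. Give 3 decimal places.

0.545

Treat 'order' as positive and all other classes as negative.
F1 score = 2·TP/(2·TP+FP+FN).
order: TP=3, FP=0+0+1=1, FN=0+2+2=4 → 6/11 = 0.5455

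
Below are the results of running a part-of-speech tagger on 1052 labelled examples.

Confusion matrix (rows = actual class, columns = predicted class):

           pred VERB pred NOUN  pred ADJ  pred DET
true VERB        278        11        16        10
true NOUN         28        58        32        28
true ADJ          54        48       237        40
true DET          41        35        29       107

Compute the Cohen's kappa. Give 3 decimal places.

0.511

Observed agreement pₒ = trace/N = 680/1052 = 0.6464
Expected agreement pₑ = Σ (rowᵢ·colᵢ)/N² = (315·401 + 146·152 + 379·314 + 212·185)/1052² = 0.2772
κ = (pₒ − pₑ)/(1 − pₑ) = (0.6464 − 0.2772)/(1 − 0.2772) = 0.511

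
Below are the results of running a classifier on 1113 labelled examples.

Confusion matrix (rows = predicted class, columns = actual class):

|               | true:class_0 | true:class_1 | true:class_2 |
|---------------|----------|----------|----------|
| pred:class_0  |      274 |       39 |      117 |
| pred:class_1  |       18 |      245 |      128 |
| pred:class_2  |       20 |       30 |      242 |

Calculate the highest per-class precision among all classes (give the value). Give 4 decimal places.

0.8288

Per-class precision (TP/(TP+FP)):
  class_0: TP=274, FP=39+117=156 → 274/430 = 0.63721
  class_1: TP=245, FP=18+128=146 → 245/391 = 0.62660
  class_2: TP=242, FP=20+30=50 → 242/292 = 0.82877
Highest is class 'class_2' with precision = 0.8288.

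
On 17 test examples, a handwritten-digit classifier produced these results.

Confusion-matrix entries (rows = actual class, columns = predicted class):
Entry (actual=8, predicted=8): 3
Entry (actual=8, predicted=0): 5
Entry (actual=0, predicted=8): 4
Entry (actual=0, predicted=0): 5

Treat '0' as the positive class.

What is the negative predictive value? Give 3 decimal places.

NPV = TN/(TN+FN) = 3/(3+4) = 0.429

0.429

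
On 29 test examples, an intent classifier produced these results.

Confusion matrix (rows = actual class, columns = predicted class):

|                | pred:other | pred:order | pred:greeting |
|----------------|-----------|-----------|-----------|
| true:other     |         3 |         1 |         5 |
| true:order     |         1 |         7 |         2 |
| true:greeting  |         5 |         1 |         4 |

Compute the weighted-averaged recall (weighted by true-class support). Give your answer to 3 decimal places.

0.483

Per-class recall (TP/(TP+FN)):
  other: TP=3, FN=1+5=6 → 3/9 = 0.3333
  order: TP=7, FN=1+2=3 → 7/10 = 0.7000
  greeting: TP=4, FN=5+1=6 → 4/10 = 0.4000
Weighted-recall = Σ (supportᵢ/N)·recallᵢ with N=29: (9/29)·0.3333 + (10/29)·0.7000 + (10/29)·0.4000 = 0.483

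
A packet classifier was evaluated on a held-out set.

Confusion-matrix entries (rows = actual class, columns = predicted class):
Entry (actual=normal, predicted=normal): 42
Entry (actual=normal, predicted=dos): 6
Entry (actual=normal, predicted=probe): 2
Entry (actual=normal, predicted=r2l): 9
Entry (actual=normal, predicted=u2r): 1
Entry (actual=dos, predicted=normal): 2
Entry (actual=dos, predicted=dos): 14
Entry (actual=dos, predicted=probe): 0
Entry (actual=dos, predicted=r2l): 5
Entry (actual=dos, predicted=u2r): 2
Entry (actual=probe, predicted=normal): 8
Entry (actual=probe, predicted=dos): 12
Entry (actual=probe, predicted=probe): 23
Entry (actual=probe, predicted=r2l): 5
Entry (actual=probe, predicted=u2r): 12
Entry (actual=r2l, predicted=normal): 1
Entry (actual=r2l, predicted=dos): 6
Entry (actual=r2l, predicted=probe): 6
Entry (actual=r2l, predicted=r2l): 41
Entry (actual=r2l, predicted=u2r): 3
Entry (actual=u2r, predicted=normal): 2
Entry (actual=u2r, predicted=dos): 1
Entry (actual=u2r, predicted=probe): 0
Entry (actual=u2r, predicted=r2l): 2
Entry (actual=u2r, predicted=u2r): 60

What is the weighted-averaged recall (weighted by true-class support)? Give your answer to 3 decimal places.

Per-class recall (TP/(TP+FN)):
  normal: TP=42, FN=6+2+9+1=18 → 42/60 = 0.7000
  dos: TP=14, FN=2+0+5+2=9 → 14/23 = 0.6087
  probe: TP=23, FN=8+12+5+12=37 → 23/60 = 0.3833
  r2l: TP=41, FN=1+6+6+3=16 → 41/57 = 0.7193
  u2r: TP=60, FN=2+1+0+2=5 → 60/65 = 0.9231
Weighted-recall = Σ (supportᵢ/N)·recallᵢ with N=265: (60/265)·0.7000 + (23/265)·0.6087 + (60/265)·0.3833 + (57/265)·0.7193 + (65/265)·0.9231 = 0.679

0.679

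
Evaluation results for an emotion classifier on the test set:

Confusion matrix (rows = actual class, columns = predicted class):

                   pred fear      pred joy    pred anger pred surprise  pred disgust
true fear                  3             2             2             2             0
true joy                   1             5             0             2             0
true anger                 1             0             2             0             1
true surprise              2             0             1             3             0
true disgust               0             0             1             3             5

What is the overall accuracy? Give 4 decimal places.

Accuracy = trace / total = (3+5+2+3+5=18) / 36 = 18/36 = 0.5000

0.5000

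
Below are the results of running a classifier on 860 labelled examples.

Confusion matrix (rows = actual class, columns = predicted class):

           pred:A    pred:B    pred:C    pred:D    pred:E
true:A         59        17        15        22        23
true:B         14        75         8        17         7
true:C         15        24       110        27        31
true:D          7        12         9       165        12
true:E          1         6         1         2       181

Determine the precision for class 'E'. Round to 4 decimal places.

0.7126

precision = TP/(TP+FP).
E: TP=181, FP=23+7+31+12=73 → 181/254 = 0.71260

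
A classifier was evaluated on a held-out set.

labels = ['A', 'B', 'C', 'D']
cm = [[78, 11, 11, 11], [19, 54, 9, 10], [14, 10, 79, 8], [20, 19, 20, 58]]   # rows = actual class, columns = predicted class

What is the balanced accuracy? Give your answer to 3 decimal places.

0.624

Balanced accuracy = mean of per-class recall.
  A: recall = 78/111 = 0.7027
  B: recall = 54/92 = 0.5870
  C: recall = 79/111 = 0.7117
  D: recall = 58/117 = 0.4957
Mean = (0.7027 + 0.5870 + 0.7117 + 0.4957) / 4 = 0.624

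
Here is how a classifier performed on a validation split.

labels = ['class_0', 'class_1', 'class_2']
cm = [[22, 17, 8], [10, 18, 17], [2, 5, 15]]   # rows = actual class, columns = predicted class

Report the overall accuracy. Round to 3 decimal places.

Accuracy = trace / total = (22+18+15=55) / 114 = 55/114 = 0.482

0.482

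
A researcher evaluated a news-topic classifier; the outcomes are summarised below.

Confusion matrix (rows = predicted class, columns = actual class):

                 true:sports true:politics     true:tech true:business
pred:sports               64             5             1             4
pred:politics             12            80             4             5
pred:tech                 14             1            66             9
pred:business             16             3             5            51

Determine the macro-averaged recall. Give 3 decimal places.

0.778

Per-class recall (TP/(TP+FN)):
  sports: TP=64, FN=12+14+16=42 → 64/106 = 0.6038
  politics: TP=80, FN=5+1+3=9 → 80/89 = 0.8989
  tech: TP=66, FN=1+4+5=10 → 66/76 = 0.8684
  business: TP=51, FN=4+5+9=18 → 51/69 = 0.7391
Macro-recall = mean = (0.6038 + 0.8989 + 0.8684 + 0.7391) / 4 = 0.778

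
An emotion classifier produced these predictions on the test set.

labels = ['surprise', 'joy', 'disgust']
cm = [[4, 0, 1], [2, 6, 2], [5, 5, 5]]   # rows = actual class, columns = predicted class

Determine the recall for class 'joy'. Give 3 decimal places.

0.600

recall = TP/(TP+FN).
joy: TP=6, FN=2+2=4 → 6/10 = 0.6000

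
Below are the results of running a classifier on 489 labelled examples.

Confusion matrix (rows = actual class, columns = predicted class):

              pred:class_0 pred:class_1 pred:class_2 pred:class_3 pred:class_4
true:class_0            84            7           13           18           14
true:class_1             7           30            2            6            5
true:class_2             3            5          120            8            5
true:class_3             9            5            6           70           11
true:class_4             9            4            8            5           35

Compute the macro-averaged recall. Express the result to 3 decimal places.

Per-class recall (TP/(TP+FN)):
  class_0: TP=84, FN=7+13+18+14=52 → 84/136 = 0.6176
  class_1: TP=30, FN=7+2+6+5=20 → 30/50 = 0.6000
  class_2: TP=120, FN=3+5+8+5=21 → 120/141 = 0.8511
  class_3: TP=70, FN=9+5+6+11=31 → 70/101 = 0.6931
  class_4: TP=35, FN=9+4+8+5=26 → 35/61 = 0.5738
Macro-recall = mean = (0.6176 + 0.6000 + 0.8511 + 0.6931 + 0.5738) / 5 = 0.667

0.667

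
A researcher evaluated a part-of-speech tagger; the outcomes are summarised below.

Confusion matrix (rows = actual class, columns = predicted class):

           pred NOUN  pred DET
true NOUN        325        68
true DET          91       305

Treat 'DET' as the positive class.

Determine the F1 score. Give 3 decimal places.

Precision = TP/(TP+FP) = 305/373 = 0.8177
Recall = TP/(TP+FN) = 305/396 = 0.7702
F1 = 2·TP/(2·TP+FP+FN) = 610/769 = 0.793

0.793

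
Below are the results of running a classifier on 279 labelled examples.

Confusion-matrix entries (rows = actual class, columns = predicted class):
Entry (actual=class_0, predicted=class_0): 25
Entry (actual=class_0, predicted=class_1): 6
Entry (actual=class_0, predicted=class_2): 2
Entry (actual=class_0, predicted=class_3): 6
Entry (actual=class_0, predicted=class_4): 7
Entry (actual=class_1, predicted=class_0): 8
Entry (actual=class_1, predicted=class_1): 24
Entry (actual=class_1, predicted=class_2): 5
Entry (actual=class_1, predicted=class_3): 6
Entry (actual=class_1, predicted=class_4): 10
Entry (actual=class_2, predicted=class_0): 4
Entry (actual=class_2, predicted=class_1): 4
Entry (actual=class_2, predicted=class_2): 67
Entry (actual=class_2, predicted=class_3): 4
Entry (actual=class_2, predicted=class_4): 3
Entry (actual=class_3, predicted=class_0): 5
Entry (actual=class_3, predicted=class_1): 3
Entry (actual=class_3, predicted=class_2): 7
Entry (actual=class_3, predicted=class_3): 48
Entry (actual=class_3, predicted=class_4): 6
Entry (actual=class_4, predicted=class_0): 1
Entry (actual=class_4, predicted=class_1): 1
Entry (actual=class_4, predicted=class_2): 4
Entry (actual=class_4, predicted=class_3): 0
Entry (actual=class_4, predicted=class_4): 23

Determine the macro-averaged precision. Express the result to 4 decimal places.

Per-class precision (TP/(TP+FP)):
  class_0: TP=25, FP=8+4+5+1=18 → 25/43 = 0.58140
  class_1: TP=24, FP=6+4+3+1=14 → 24/38 = 0.63158
  class_2: TP=67, FP=2+5+7+4=18 → 67/85 = 0.78824
  class_3: TP=48, FP=6+6+4+0=16 → 48/64 = 0.75000
  class_4: TP=23, FP=7+10+3+6=26 → 23/49 = 0.46939
Macro-precision = mean = (0.58140 + 0.63158 + 0.78824 + 0.75000 + 0.46939) / 5 = 0.6441

0.6441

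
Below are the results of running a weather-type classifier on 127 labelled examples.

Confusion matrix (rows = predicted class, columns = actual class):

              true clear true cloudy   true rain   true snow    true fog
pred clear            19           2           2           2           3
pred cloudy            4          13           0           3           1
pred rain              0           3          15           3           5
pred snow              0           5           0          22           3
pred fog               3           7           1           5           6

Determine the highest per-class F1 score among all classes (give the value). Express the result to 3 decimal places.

Per-class F1 score (2·TP/(2·TP+FP+FN)):
  clear: TP=19, FP=2+2+2+3=9, FN=4+0+0+3=7 → 38/54 = 0.7037
  cloudy: TP=13, FP=4+0+3+1=8, FN=2+3+5+7=17 → 26/51 = 0.5098
  rain: TP=15, FP=0+3+3+5=11, FN=2+0+0+1=3 → 30/44 = 0.6818
  snow: TP=22, FP=0+5+0+3=8, FN=2+3+3+5=13 → 44/65 = 0.6769
  fog: TP=6, FP=3+7+1+5=16, FN=3+1+5+3=12 → 12/40 = 0.3000
Highest is class 'clear' with F1 score = 0.704.

0.704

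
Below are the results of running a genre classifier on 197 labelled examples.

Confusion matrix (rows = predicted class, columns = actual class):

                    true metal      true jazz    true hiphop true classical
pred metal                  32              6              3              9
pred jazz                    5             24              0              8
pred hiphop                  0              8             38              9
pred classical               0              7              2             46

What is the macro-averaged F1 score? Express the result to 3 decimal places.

0.705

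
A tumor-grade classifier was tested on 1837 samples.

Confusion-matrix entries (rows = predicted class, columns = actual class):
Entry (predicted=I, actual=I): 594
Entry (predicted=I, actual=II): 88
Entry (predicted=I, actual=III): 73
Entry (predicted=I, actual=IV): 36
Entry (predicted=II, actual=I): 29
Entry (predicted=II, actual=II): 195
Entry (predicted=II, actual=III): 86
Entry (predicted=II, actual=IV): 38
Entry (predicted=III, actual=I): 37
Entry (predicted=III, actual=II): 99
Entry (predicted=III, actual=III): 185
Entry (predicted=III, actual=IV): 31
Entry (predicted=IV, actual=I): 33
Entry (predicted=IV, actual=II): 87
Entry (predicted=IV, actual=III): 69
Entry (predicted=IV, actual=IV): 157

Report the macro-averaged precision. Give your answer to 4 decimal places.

0.5727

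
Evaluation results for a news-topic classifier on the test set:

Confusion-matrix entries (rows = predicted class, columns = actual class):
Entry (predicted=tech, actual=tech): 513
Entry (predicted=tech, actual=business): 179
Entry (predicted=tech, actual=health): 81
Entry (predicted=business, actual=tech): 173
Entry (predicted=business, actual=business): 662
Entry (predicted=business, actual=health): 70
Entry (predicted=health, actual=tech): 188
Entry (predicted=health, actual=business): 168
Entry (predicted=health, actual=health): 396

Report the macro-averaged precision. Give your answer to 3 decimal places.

0.641

Per-class precision (TP/(TP+FP)):
  tech: TP=513, FP=179+81=260 → 513/773 = 0.6636
  business: TP=662, FP=173+70=243 → 662/905 = 0.7315
  health: TP=396, FP=188+168=356 → 396/752 = 0.5266
Macro-precision = mean = (0.6636 + 0.7315 + 0.5266) / 3 = 0.641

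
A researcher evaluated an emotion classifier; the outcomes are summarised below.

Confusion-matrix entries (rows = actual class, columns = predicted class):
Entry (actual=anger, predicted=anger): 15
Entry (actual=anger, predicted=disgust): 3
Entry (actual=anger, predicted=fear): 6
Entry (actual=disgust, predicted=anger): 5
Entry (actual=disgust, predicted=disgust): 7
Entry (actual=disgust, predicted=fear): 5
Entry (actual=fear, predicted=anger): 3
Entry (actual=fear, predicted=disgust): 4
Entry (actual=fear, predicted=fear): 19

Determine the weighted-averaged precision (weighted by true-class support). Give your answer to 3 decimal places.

0.606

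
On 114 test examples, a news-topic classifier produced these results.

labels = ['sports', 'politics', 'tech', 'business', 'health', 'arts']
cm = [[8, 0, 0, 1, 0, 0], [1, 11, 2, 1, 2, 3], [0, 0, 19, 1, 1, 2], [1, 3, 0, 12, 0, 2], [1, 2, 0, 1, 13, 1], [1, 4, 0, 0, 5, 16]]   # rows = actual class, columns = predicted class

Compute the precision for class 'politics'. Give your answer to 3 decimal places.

Treat 'politics' as positive and all other classes as negative.
precision = TP/(TP+FP).
politics: TP=11, FP=0+0+3+2+4=9 → 11/20 = 0.5500

0.550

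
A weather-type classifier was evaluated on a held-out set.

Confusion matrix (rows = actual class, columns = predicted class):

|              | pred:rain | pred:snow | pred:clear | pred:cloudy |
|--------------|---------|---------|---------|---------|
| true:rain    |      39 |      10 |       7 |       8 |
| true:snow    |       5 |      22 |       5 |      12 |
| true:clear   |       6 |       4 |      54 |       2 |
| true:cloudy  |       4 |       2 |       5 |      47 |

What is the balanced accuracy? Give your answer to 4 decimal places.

Balanced accuracy = mean of per-class recall.
  rain: recall = 39/64 = 0.60938
  snow: recall = 22/44 = 0.50000
  clear: recall = 54/66 = 0.81818
  cloudy: recall = 47/58 = 0.81034
Mean = (0.60938 + 0.50000 + 0.81818 + 0.81034) / 4 = 0.6845

0.6845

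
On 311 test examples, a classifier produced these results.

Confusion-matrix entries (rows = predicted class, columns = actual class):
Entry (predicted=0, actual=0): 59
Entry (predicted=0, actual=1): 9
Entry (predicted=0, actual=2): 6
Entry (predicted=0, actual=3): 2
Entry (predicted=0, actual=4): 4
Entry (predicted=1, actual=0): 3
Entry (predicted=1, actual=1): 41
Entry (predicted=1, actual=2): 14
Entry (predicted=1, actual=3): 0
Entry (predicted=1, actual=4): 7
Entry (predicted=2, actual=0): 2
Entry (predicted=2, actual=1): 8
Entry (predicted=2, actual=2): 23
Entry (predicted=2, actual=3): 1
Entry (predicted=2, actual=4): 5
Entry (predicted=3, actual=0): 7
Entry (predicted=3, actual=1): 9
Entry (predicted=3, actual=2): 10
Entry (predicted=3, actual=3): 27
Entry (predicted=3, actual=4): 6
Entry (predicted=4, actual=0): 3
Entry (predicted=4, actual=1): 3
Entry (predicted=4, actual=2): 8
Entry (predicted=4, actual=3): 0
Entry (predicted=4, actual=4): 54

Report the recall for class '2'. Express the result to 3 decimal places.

0.377

Treat '2' as positive and all other classes as negative.
recall = TP/(TP+FN).
2: TP=23, FN=6+14+10+8=38 → 23/61 = 0.3770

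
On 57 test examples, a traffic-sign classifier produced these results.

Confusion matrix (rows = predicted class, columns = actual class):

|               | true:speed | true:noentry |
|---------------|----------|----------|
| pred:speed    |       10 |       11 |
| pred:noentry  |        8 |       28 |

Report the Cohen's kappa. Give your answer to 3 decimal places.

Observed agreement pₒ = trace/N = 38/57 = 0.6667
Expected agreement pₑ = Σ (rowᵢ·colᵢ)/N² = (18·21 + 39·36)/57² = 0.5485
κ = (pₒ − pₑ)/(1 − pₑ) = (0.6667 − 0.5485)/(1 − 0.5485) = 0.262

0.262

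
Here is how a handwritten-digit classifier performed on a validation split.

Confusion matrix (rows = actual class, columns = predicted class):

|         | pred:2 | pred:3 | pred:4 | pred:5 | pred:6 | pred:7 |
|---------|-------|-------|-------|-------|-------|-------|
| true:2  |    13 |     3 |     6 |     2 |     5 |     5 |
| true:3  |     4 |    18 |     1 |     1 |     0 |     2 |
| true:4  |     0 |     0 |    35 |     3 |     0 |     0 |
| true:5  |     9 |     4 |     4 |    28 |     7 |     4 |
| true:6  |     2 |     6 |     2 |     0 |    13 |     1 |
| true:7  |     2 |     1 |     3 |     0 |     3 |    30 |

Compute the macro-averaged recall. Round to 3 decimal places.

0.634

Per-class recall (TP/(TP+FN)):
  2: TP=13, FN=3+6+2+5+5=21 → 13/34 = 0.3824
  3: TP=18, FN=4+1+1+0+2=8 → 18/26 = 0.6923
  4: TP=35, FN=0+0+3+0+0=3 → 35/38 = 0.9211
  5: TP=28, FN=9+4+4+7+4=28 → 28/56 = 0.5000
  6: TP=13, FN=2+6+2+0+1=11 → 13/24 = 0.5417
  7: TP=30, FN=2+1+3+0+3=9 → 30/39 = 0.7692
Macro-recall = mean = (0.3824 + 0.6923 + 0.9211 + 0.5000 + 0.5417 + 0.7692) / 6 = 0.634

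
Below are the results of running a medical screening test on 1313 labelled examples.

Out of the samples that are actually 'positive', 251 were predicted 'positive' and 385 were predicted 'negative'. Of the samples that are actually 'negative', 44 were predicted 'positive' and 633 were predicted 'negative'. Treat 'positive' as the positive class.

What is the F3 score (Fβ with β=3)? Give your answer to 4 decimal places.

Fβ = (1+β²)·TP / ((1+β²)·TP + β²·FN + FP), with β²=9
= 10·251 / (10·251 + 9·385 + 44) = 0.4170

0.4170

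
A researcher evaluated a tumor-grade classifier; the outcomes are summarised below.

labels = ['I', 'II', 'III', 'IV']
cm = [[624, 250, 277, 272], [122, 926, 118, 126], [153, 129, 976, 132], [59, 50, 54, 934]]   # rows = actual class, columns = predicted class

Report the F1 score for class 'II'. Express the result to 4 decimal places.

0.6997

Take TP from the diagonal, FP from the rest of the 'II' prediction marginal, FN from the rest of the 'II' actual marginal.
F1 score = 2·TP/(2·TP+FP+FN).
II: TP=926, FP=250+129+50=429, FN=122+118+126=366 → 1852/2647 = 0.69966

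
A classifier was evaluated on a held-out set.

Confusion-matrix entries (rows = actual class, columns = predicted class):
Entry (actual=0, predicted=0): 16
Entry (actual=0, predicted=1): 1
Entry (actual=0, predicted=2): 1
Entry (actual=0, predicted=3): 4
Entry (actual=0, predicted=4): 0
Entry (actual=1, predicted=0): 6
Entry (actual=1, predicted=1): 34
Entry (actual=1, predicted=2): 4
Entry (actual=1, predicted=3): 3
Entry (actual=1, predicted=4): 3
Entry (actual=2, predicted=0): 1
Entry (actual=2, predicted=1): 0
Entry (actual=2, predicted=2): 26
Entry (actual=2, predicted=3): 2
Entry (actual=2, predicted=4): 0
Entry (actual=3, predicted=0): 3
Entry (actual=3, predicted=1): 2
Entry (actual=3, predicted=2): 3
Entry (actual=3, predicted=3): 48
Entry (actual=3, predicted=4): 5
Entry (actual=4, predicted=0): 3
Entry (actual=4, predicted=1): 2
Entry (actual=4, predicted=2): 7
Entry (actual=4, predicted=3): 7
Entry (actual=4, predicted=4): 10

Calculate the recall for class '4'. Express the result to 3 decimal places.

Treat '4' as positive and all other classes as negative.
recall = TP/(TP+FN).
4: TP=10, FN=3+2+7+7=19 → 10/29 = 0.3448

0.345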